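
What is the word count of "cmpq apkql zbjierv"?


Input string: 'cmpq apkql zbjierv'
Operation: split by spaces
Words found: 'cmpq', 'apkql', 'zbjierv'
Word count: 3


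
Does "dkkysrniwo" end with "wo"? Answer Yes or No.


Input string: 'dkkysrniwo'
Suffix to check: 'wo'
Last 2 characters of input: 'wo'
Match: True
Result: Yes


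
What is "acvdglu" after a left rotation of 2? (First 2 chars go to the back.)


Input: 'acvdglu', shift = 2
Operation: split at index 2 and swap parts
Front part s[0:2] = 'ac'
Back part s[2:] = 'vdglu'
Rotated = back + front = 'vdglu' + 'ac'
Result: vdgluac


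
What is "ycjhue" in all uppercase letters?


Input string: 'ycjhue'
Operation: convert each letter to uppercase
Mapping: 'y'->'Y', 'c'->'C', 'j'->'J', 'h'->'H', 'u'->'U', 'e'->'E'
Result: YCJHUE


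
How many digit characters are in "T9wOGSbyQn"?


Input string: 'T9wOGSbyQn'
Operation: count digit characters (0-9)
Scan: 'T', '9'(digit), 'w', 'O', 'G', 'S', 'b', 'y', 'Q', 'n'
Digits found: 1
Result: 1


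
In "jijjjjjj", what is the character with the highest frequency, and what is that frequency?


Input: 'jijjjjjj'
Operation: tally each character
Counts: 'i':1, 'j':7
Maximum: 'j' appears 7 times


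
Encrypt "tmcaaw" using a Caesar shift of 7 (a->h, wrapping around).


Input: 'tmcaaw', shift = 7
Operation: for each letter, (position + 7) mod 26
Mapping: 't'(19+7=26, 26 mod 26=0)->'a', 'm'(12+7=19)->'t', 'c'(2+7=9)->'j', 'a'(0+7=7)->'h', 'a'(0+7=7)->'h', 'w'(22+7=29, 29 mod 26=3)->'d'
Result: atjhhd


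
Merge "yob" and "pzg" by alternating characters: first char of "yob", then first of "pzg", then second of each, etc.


String 1: 'yob'
String 2: 'pzg'
Operation: alternate characters
Pairs: 'y'+'p', 'o'+'z', 'b'+'g'
Result: ypozbg


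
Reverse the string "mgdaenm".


Input string: 'mgdaenm'
Operation: reverse character order
Original order: 'm' -> 'g' -> 'd' -> 'a' -> 'e' -> 'n' -> 'm'
Reversed order: 'm' -> 'n' -> 'e' -> 'a' -> 'd' -> 'g' -> 'm'
Result: mneadgm


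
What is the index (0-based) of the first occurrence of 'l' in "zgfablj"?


Input string: 'zgfablj'
Target: 'l'
Scanning left to right: s[0]='z', s[1]='g', s[2]='f', s[3]='a', s[4]='b', s[5]='l'
First match at index: 5


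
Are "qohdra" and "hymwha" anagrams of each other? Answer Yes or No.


String 1: 'qohdra' -> sorted: 'adhoqr'
String 2: 'hymwha' -> sorted: 'ahhmwy'
Compare sorted forms: 'adhoqr' != 'ahhmwy'
Anagram: No


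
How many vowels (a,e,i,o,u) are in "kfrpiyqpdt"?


Input string: 'kfrpiyqpdt'
Operation: count vowels (a, e, i, o, u)
Scan: s[0]='k', s[1]='f', s[2]='r', s[3]='p', s[4]='i' (vowel), s[5]='y', s[6]='q', s[7]='p', s[8]='d', s[9]='t'
Vowels found: 1
Result: 1


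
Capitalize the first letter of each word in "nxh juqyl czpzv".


Input string: 'nxh juqyl czpzv'
Operation: capitalize first letter of each word
Word transformations: 'nxh'->'Nxh', 'juqyl'->'Juqyl', 'czpzv'->'Czpzv'
Result: Nxh Juqyl Czpzv


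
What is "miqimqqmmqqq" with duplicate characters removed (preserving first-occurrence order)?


Input: 'miqimqqmmqqq'
Operation: keep first occurrence of each character
Scan: s[0]='m' new -> keep; s[1]='i' new -> keep; s[2]='q' new -> keep; s[3]='i' seen -> skip; s[4]='m' seen -> skip; s[5]='q' seen -> skip; s[6]='q' seen -> skip; s[7]='m' seen -> skip; s[8]='m' seen -> skip; s[9]='q' seen -> skip; s[10]='q' seen -> skip; s[11]='q' seen -> skip
Result: miq


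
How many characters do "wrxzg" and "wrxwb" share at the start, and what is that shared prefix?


String 1: 'wrxzg'
String 2: 'wrxwb'
Compare position by position:
pos 0: 'w' vs 'w' match
pos 1: 'r' vs 'r' match
pos 2: 'x' vs 'x' match
pos 3: 'z' vs 'w' differ -> stop
Longest common prefix: "wrx" (length 3)


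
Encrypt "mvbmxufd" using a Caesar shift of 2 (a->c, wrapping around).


Input: 'mvbmxufd', shift = 2
Operation: for each letter, (position + 2) mod 26
Mapping: 'm'(12+2=14)->'o', 'v'(21+2=23)->'x', 'b'(1+2=3)->'d', 'm'(12+2=14)->'o', 'x'(23+2=25)->'z', 'u'(20+2=22)->'w', 'f'(5+2=7)->'h', 'd'(3+2=5)->'f'
Result: oxdozwhf


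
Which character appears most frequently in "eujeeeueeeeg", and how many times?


Input: 'eujeeeueeeeg'
Operation: tally each character
Counts: 'e':8, 'g':1, 'j':1, 'u':2
Maximum: 'e' appears 8 times


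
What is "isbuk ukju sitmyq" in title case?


Input string: 'isbuk ukju sitmyq'
Operation: capitalize first letter of each word
Word transformations: 'isbuk'->'Isbuk', 'ukju'->'Ukju', 'sitmyq'->'Sitmyq'
Result: Isbuk Ukju Sitmyq


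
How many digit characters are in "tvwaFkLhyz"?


Input string: 'tvwaFkLhyz'
Operation: count digit characters (0-9)
Scan: 't', 'v', 'w', 'a', 'F', 'k', 'L', 'h', 'y', 'z'
Digits found: 0
Result: 0


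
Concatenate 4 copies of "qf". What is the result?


Input string: 'qf'
Operation: repeat 4 times
Concatenation: 'qf' + 'qf' + 'qf' + 'qf'
Result: qfqfqfqf


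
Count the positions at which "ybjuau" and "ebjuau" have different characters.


String 1: 'ybjuau'
String 2: 'ebjuau'
Compare each position: pos 0: 'y'!='e', pos 1: 'b'=='b', pos 2: 'j'=='j', pos 3: 'u'=='u', pos 4: 'a'=='a', pos 5: 'u'=='u'
Differing positions: 1
Hamming distance: 1


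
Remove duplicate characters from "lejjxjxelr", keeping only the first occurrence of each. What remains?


Input: 'lejjxjxelr'
Operation: keep first occurrence of each character
Scan: s[0]='l' new -> keep; s[1]='e' new -> keep; s[2]='j' new -> keep; s[3]='j' seen -> skip; s[4]='x' new -> keep; s[5]='j' seen -> skip; s[6]='x' seen -> skip; s[7]='e' seen -> skip; s[8]='l' seen -> skip; s[9]='r' new -> keep
Result: lejxr


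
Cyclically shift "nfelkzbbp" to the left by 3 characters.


Input: 'nfelkzbbp', shift = 3
Operation: split at index 3 and swap parts
Front part s[0:3] = 'nfe'
Back part s[3:] = 'lkzbbp'
Rotated = back + front = 'lkzbbp' + 'nfe'
Result: lkzbbpnfe


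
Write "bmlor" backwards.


Input string: 'bmlor'
Operation: reverse character order
Original order: 'b' -> 'm' -> 'l' -> 'o' -> 'r'
Reversed order: 'r' -> 'o' -> 'l' -> 'm' -> 'b'
Result: rolmb


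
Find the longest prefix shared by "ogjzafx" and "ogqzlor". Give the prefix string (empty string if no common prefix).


String 1: 'ogjzafx'
String 2: 'ogqzlor'
Compare position by position:
pos 0: 'o' vs 'o' match
pos 1: 'g' vs 'g' match
pos 2: 'j' vs 'q' differ -> stop
Longest common prefix: "og" (length 2)


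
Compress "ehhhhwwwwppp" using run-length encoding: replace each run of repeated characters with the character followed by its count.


Input: 'ehhhhwwwwppp'
Operation: identify consecutive runs
Runs: 'e' -> e1, 'hhhh' -> h4, 'wwww' -> w4, 'ppp' -> p3
Encoded: e1h4w4p3


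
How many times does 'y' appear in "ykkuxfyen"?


Input string: 'ykkuxfyen'
Target character: 'y'
Scan each position: s[0]='y', s[6]='y'
Matches found at indices: 0, 6
Total: 2


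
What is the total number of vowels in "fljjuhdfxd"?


Input string: 'fljjuhdfxd'
Operation: count vowels (a, e, i, o, u)
Scan: s[0]='f', s[1]='l', s[2]='j', s[3]='j', s[4]='u' (vowel), s[5]='h', s[6]='d', s[7]='f', s[8]='x', s[9]='d'
Vowels found: 1
Result: 1


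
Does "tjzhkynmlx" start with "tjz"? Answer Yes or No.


Input string: 'tjzhkynmlx'
Prefix to check: 'tjz'
First 3 characters of input: 'tjz'
Match: True
Result: Yes


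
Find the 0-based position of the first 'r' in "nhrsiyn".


Input string: 'nhrsiyn'
Target: 'r'
Scanning left to right: s[0]='n', s[1]='h', s[2]='r'
First match at index: 2


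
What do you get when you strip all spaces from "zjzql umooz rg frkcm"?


Input string: 'zjzql umooz rg frkcm'
Operation: remove all spaces
Words: 'zjzql', 'umooz', 'rg', 'frkcm'
Join without spaces: zjzqlumoozrgfrkcm


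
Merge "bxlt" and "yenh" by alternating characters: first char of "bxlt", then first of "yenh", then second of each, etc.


String 1: 'bxlt'
String 2: 'yenh'
Operation: alternate characters
Pairs: 'b'+'y', 'x'+'e', 'l'+'n', 't'+'h'
Result: byxelnth


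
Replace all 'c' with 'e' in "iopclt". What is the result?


Input string: 'iopclt'
Operation: replace 'c' with 'e'
Positions of 'c': 3
After replacement: iopelt


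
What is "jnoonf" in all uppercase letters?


Input string: 'jnoonf'
Operation: convert each letter to uppercase
Mapping: 'j'->'J', 'n'->'N', 'o'->'O', 'o'->'O', 'n'->'N', 'f'->'F'
Result: JNOONF


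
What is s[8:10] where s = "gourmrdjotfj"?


Input string: 'gourmrdjotfj'
Operation: slice [8:10]
Extract characters: s[8]='o', s[9]='t'
Result: ot


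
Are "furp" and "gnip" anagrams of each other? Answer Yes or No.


String 1: 'furp' -> sorted: 'fpru'
String 2: 'gnip' -> sorted: 'ginp'
Compare sorted forms: 'fpru' != 'ginp'
Anagram: No


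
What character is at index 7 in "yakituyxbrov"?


Input string: 'yakituyxbrov'
Operation: get character at index 7
Index mapping: s[0]='y', s[1]='a', s[2]='k', s[3]='i', s[4]='t', s[5]='u', s[6]='y', s[7]='x'
Result: 'x'


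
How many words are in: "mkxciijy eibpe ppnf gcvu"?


Input string: 'mkxciijy eibpe ppnf gcvu'
Operation: split by spaces
Words found: 'mkxciijy', 'eibpe', 'ppnf', 'gcvu'
Word count: 4


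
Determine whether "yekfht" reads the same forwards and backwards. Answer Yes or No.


Input string: 'yekfht'
Reversed: 'thfkey'
Compare pairs: s[0]='y' vs s[5]='t' (mismatch), s[1]='e' vs s[4]='h' (mismatch), s[2]='k' vs s[3]='f' (mismatch)
Palindrome: No


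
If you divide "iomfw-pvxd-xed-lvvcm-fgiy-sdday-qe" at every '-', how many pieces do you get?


Input string: 'iomfw-pvxd-xed-lvvcm-fgiy-sdday-qe'
Delimiter: '-'
Split result: 'iomfw', 'pvxd', 'xed', 'lvvcm', 'fgiy', 'sdday', 'qe'
Number of parts: 7


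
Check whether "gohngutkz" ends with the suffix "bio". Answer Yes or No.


Input string: 'gohngutkz'
Suffix to check: 'bio'
Last 3 characters of input: 'tkz'
Match: False
Result: No


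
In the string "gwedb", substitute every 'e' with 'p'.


Input string: 'gwedb'
Operation: replace 'e' with 'p'
Positions of 'e': 2
After replacement: gwpdb


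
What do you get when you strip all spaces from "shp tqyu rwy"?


Input string: 'shp tqyu rwy'
Operation: remove all spaces
Words: 'shp', 'tqyu', 'rwy'
Join without spaces: shptqyurwy


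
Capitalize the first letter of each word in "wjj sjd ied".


Input string: 'wjj sjd ied'
Operation: capitalize first letter of each word
Word transformations: 'wjj'->'Wjj', 'sjd'->'Sjd', 'ied'->'Ied'
Result: Wjj Sjd Ied


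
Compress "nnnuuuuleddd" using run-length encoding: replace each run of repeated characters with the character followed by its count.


Input: 'nnnuuuuleddd'
Operation: identify consecutive runs
Runs: 'nnn' -> n3, 'uuuu' -> u4, 'l' -> l1, 'e' -> e1, 'ddd' -> d3
Encoded: n3u4l1e1d3


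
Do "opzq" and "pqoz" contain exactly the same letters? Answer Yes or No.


String 1: 'opzq' -> sorted: 'opqz'
String 2: 'pqoz' -> sorted: 'opqz'
Compare sorted forms: 'opqz' == 'opqz'
Anagram: Yes


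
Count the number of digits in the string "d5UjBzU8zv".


Input string: 'd5UjBzU8zv'
Operation: count digit characters (0-9)
Scan: 'd', '5'(digit), 'U', 'j', 'B', 'z', 'U', '8'(digit), 'z', 'v'
Digits found: 2
Result: 2


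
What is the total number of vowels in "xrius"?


Input string: 'xrius'
Operation: count vowels (a, e, i, o, u)
Scan: s[0]='x', s[1]='r', s[2]='i' (vowel), s[3]='u' (vowel), s[4]='s'
Vowels found: 2
Result: 2


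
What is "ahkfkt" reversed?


Input string: 'ahkfkt'
Operation: reverse character order
Original order: 'a' -> 'h' -> 'k' -> 'f' -> 'k' -> 't'
Reversed order: 't' -> 'k' -> 'f' -> 'k' -> 'h' -> 'a'
Result: tkfkha


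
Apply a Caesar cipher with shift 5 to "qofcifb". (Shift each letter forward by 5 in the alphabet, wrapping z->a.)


Input: 'qofcifb', shift = 5
Operation: for each letter, (position + 5) mod 26
Mapping: 'q'(16+5=21)->'v', 'o'(14+5=19)->'t', 'f'(5+5=10)->'k', 'c'(2+5=7)->'h', 'i'(8+5=13)->'n', 'f'(5+5=10)->'k', 'b'(1+5=6)->'g'
Result: vtkhnkg


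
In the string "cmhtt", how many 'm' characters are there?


Input string: 'cmhtt'
Target character: 'm'
Scan each position: s[1]='m'
Matches found at indices: 1
Total: 1


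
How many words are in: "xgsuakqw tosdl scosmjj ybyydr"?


Input string: 'xgsuakqw tosdl scosmjj ybyydr'
Operation: split by spaces
Words found: 'xgsuakqw', 'tosdl', 'scosmjj', 'ybyydr'
Word count: 4


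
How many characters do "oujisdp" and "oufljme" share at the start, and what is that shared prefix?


String 1: 'oujisdp'
String 2: 'oufljme'
Compare position by position:
pos 0: 'o' vs 'o' match
pos 1: 'u' vs 'u' match
pos 2: 'j' vs 'f' differ -> stop
Longest common prefix: "ou" (length 2)


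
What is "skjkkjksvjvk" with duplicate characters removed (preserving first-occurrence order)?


Input: 'skjkkjksvjvk'
Operation: keep first occurrence of each character
Scan: s[0]='s' new -> keep; s[1]='k' new -> keep; s[2]='j' new -> keep; s[3]='k' seen -> skip; s[4]='k' seen -> skip; s[5]='j' seen -> skip; s[6]='k' seen -> skip; s[7]='s' seen -> skip; s[8]='v' new -> keep; s[9]='j' seen -> skip; s[10]='v' seen -> skip; s[11]='k' seen -> skip
Result: skjv


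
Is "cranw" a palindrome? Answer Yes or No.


Input string: 'cranw'
Reversed: 'wnarc'
Compare pairs: s[0]='c' vs s[4]='w' (mismatch), s[1]='r' vs s[3]='n' (mismatch)
Palindrome: No


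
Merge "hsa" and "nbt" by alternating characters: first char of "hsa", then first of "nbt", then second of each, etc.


String 1: 'hsa'
String 2: 'nbt'
Operation: alternate characters
Pairs: 'h'+'n', 's'+'b', 'a'+'t'
Result: hnsbat


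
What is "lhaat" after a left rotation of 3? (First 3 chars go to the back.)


Input: 'lhaat', shift = 3
Operation: split at index 3 and swap parts
Front part s[0:3] = 'lha'
Back part s[3:] = 'at'
Rotated = back + front = 'at' + 'lha'
Result: atlha


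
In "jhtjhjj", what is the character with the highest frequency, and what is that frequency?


Input: 'jhtjhjj'
Operation: tally each character
Counts: 'h':2, 'j':4, 't':1
Maximum: 'j' appears 4 times


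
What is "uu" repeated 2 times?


Input string: 'uu'
Operation: repeat 2 times
Concatenation: 'uu' + 'uu'
Result: uuuu


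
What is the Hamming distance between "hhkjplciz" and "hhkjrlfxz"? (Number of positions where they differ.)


String 1: 'hhkjplciz'
String 2: 'hhkjrlfxz'
Compare each position: pos 0: 'h'=='h', pos 1: 'h'=='h', pos 2: 'k'=='k', pos 3: 'j'=='j', pos 4: 'p'!='r', pos 5: 'l'=='l', pos 6: 'c'!='f', pos 7: 'i'!='x', pos 8: 'z'=='z'
Differing positions: 3
Hamming distance: 3


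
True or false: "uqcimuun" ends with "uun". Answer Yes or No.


Input string: 'uqcimuun'
Suffix to check: 'uun'
Last 3 characters of input: 'uun'
Match: True
Result: Yes


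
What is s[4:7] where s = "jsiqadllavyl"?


Input string: 'jsiqadllavyl'
Operation: slice [4:7]
Extract characters: s[4]='a', s[5]='d', s[6]='l'
Result: adl


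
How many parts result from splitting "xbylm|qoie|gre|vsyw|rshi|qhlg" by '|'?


Input string: 'xbylm|qoie|gre|vsyw|rshi|qhlg'
Delimiter: '|'
Split result: 'xbylm', 'qoie', 'gre', 'vsyw', 'rshi', 'qhlg'
Number of parts: 6


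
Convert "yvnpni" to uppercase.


Input string: 'yvnpni'
Operation: convert each letter to uppercase
Mapping: 'y'->'Y', 'v'->'V', 'n'->'N', 'p'->'P', 'n'->'N', 'i'->'I'
Result: YVNPNI


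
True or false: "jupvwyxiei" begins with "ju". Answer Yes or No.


Input string: 'jupvwyxiei'
Prefix to check: 'ju'
First 2 characters of input: 'ju'
Match: True
Result: Yes


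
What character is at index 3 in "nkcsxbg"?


Input string: 'nkcsxbg'
Operation: get character at index 3
Index mapping: s[0]='n', s[1]='k', s[2]='c', s[3]='s'
Result: 's'


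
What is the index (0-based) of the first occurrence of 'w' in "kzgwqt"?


Input string: 'kzgwqt'
Target: 'w'
Scanning left to right: s[0]='k', s[1]='z', s[2]='g', s[3]='w'
First match at index: 3


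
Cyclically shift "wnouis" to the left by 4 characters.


Input: 'wnouis', shift = 4
Operation: split at index 4 and swap parts
Front part s[0:4] = 'wnou'
Back part s[4:] = 'is'
Rotated = back + front = 'is' + 'wnou'
Result: iswnou


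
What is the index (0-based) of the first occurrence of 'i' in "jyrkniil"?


Input string: 'jyrkniil'
Target: 'i'
Scanning left to right: s[0]='j', s[1]='y', s[2]='r', s[3]='k', s[4]='n', s[5]='i'
First match at index: 5


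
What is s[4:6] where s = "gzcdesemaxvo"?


Input string: 'gzcdesemaxvo'
Operation: slice [4:6]
Extract characters: s[4]='e', s[5]='s'
Result: es


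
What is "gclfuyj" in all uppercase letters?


Input string: 'gclfuyj'
Operation: convert each letter to uppercase
Mapping: 'g'->'G', 'c'->'C', 'l'->'L', 'f'->'F', 'u'->'U', 'y'->'Y', 'j'->'J'
Result: GCLFUYJ


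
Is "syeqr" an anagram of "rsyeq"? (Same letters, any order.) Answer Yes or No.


String 1: 'rsyeq' -> sorted: 'eqrsy'
String 2: 'syeqr' -> sorted: 'eqrsy'
Compare sorted forms: 'eqrsy' == 'eqrsy'
Anagram: Yes


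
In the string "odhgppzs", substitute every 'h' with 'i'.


Input string: 'odhgppzs'
Operation: replace 'h' with 'i'
Positions of 'h': 2
After replacement: odigppzs


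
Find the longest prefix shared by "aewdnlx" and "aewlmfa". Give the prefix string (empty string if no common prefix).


String 1: 'aewdnlx'
String 2: 'aewlmfa'
Compare position by position:
pos 0: 'a' vs 'a' match
pos 1: 'e' vs 'e' match
pos 2: 'w' vs 'w' match
pos 3: 'd' vs 'l' differ -> stop
Longest common prefix: "aew" (length 3)


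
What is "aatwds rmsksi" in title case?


Input string: 'aatwds rmsksi'
Operation: capitalize first letter of each word
Word transformations: 'aatwds'->'Aatwds', 'rmsksi'->'Rmsksi'
Result: Aatwds Rmsksi


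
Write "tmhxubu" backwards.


Input string: 'tmhxubu'
Operation: reverse character order
Original order: 't' -> 'm' -> 'h' -> 'x' -> 'u' -> 'b' -> 'u'
Reversed order: 'u' -> 'b' -> 'u' -> 'x' -> 'h' -> 'm' -> 't'
Result: ubuxhmt


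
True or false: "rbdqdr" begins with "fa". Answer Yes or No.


Input string: 'rbdqdr'
Prefix to check: 'fa'
First 2 characters of input: 'rb'
Match: False
Result: No


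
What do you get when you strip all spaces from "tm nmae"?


Input string: 'tm nmae'
Operation: remove all spaces
Words: 'tm', 'nmae'
Join without spaces: tmnmae


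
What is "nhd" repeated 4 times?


Input string: 'nhd'
Operation: repeat 4 times
Concatenation: 'nhd' + 'nhd' + 'nhd' + 'nhd'
Result: nhdnhdnhdnhd


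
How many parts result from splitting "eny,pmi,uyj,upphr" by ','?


Input string: 'eny,pmi,uyj,upphr'
Delimiter: ','
Split result: 'eny', 'pmi', 'uyj', 'upphr'
Number of parts: 4


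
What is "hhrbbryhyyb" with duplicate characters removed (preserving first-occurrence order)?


Input: 'hhrbbryhyyb'
Operation: keep first occurrence of each character
Scan: s[0]='h' new -> keep; s[1]='h' seen -> skip; s[2]='r' new -> keep; s[3]='b' new -> keep; s[4]='b' seen -> skip; s[5]='r' seen -> skip; s[6]='y' new -> keep; s[7]='h' seen -> skip; s[8]='y' seen -> skip; s[9]='y' seen -> skip; s[10]='b' seen -> skip
Result: hrby


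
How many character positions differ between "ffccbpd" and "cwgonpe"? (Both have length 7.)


String 1: 'ffccbpd'
String 2: 'cwgonpe'
Compare each position: pos 0: 'f'!='c', pos 1: 'f'!='w', pos 2: 'c'!='g', pos 3: 'c'!='o', pos 4: 'b'!='n', pos 5: 'p'=='p', pos 6: 'd'!='e'
Differing positions: 6
Hamming distance: 6


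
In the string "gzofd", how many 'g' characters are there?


Input string: 'gzofd'
Target character: 'g'
Scan each position: s[0]='g'
Matches found at indices: 0
Total: 1


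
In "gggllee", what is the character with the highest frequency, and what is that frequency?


Input: 'gggllee'
Operation: tally each character
Counts: 'e':2, 'g':3, 'l':2
Maximum: 'g' appears 3 times


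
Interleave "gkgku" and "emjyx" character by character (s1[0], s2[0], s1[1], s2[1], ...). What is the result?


String 1: 'gkgku'
String 2: 'emjyx'
Operation: alternate characters
Pairs: 'g'+'e', 'k'+'m', 'g'+'j', 'k'+'y', 'u'+'x'
Result: gekmgjkyux


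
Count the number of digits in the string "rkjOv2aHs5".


Input string: 'rkjOv2aHs5'
Operation: count digit characters (0-9)
Scan: 'r', 'k', 'j', 'O', 'v', '2'(digit), 'a', 'H', 's', '5'(digit)
Digits found: 2
Result: 2


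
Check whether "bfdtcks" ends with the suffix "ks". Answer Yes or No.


Input string: 'bfdtcks'
Suffix to check: 'ks'
Last 2 characters of input: 'ks'
Match: True
Result: Yes


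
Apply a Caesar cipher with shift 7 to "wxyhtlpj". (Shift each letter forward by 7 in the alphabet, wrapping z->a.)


Input: 'wxyhtlpj', shift = 7
Operation: for each letter, (position + 7) mod 26
Mapping: 'w'(22+7=29, 29 mod 26=3)->'d', 'x'(23+7=30, 30 mod 26=4)->'e', 'y'(24+7=31, 31 mod 26=5)->'f', 'h'(7+7=14)->'o', 't'(19+7=26, 26 mod 26=0)->'a', 'l'(11+7=18)->'s', 'p'(15+7=22)->'w', 'j'(9+7=16)->'q'
Result: defoaswq


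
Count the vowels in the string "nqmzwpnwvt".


Input string: 'nqmzwpnwvt'
Operation: count vowels (a, e, i, o, u)
Scan: s[0]='n', s[1]='q', s[2]='m', s[3]='z', s[4]='w', s[5]='p', s[6]='n', s[7]='w', s[8]='v', s[9]='t'
Vowels found: 0
Result: 0


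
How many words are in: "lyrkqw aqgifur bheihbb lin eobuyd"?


Input string: 'lyrkqw aqgifur bheihbb lin eobuyd'
Operation: split by spaces
Words found: 'lyrkqw', 'aqgifur', 'bheihbb', 'lin', 'eobuyd'
Word count: 5


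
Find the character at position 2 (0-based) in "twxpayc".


Input string: 'twxpayc'
Operation: get character at index 2
Index mapping: s[0]='t', s[1]='w', s[2]='x'
Result: 'x'


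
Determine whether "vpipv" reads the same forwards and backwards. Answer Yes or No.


Input string: 'vpipv'
Reversed: 'vpipv'
Compare pairs: s[0]='v' vs s[4]='v' (match), s[1]='p' vs s[3]='p' (match)
Palindrome: Yes


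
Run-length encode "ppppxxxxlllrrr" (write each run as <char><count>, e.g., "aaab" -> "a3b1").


Input: 'ppppxxxxlllrrr'
Operation: identify consecutive runs
Runs: 'pppp' -> p4, 'xxxx' -> x4, 'lll' -> l3, 'rrr' -> r3
Encoded: p4x4l3r3


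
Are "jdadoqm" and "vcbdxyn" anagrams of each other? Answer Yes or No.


String 1: 'jdadoqm' -> sorted: 'addjmoq'
String 2: 'vcbdxyn' -> sorted: 'bcdnvxy'
Compare sorted forms: 'addjmoq' != 'bcdnvxy'
Anagram: No


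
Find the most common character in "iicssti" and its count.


Input: 'iicssti'
Operation: tally each character
Counts: 'c':1, 'i':3, 's':2, 't':1
Maximum: 'i' appears 3 times


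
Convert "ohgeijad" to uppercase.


Input string: 'ohgeijad'
Operation: convert each letter to uppercase
Mapping: 'o'->'O', 'h'->'H', 'g'->'G', 'e'->'E', 'i'->'I', 'j'->'J', 'a'->'A', 'd'->'D'
Result: OHGEIJAD


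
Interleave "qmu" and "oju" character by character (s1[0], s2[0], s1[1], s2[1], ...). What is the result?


String 1: 'qmu'
String 2: 'oju'
Operation: alternate characters
Pairs: 'q'+'o', 'm'+'j', 'u'+'u'
Result: qomjuu


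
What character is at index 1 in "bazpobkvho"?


Input string: 'bazpobkvho'
Operation: get character at index 1
Index mapping: s[0]='b', s[1]='a'
Result: 'a'


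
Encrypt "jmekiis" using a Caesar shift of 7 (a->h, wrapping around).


Input: 'jmekiis', shift = 7
Operation: for each letter, (position + 7) mod 26
Mapping: 'j'(9+7=16)->'q', 'm'(12+7=19)->'t', 'e'(4+7=11)->'l', 'k'(10+7=17)->'r', 'i'(8+7=15)->'p', 'i'(8+7=15)->'p', 's'(18+7=25)->'z'
Result: qtlrppz


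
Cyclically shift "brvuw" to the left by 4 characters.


Input: 'brvuw', shift = 4
Operation: split at index 4 and swap parts
Front part s[0:4] = 'brvu'
Back part s[4:] = 'w'
Rotated = back + front = 'w' + 'brvu'
Result: wbrvu


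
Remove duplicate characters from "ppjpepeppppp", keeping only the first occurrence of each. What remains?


Input: 'ppjpepeppppp'
Operation: keep first occurrence of each character
Scan: s[0]='p' new -> keep; s[1]='p' seen -> skip; s[2]='j' new -> keep; s[3]='p' seen -> skip; s[4]='e' new -> keep; s[5]='p' seen -> skip; s[6]='e' seen -> skip; s[7]='p' seen -> skip; s[8]='p' seen -> skip; s[9]='p' seen -> skip; s[10]='p' seen -> skip; s[11]='p' seen -> skip
Result: pje


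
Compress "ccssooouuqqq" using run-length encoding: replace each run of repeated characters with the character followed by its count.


Input: 'ccssooouuqqq'
Operation: identify consecutive runs
Runs: 'cc' -> c2, 'ss' -> s2, 'ooo' -> o3, 'uu' -> u2, 'qqq' -> q3
Encoded: c2s2o3u2q3


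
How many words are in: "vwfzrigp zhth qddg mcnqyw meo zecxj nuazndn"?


Input string: 'vwfzrigp zhth qddg mcnqyw meo zecxj nuazndn'
Operation: split by spaces
Words found: 'vwfzrigp', 'zhth', 'qddg', 'mcnqyw', 'meo', 'zecxj', 'nuazndn'
Word count: 7


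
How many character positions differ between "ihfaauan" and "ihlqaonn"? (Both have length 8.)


String 1: 'ihfaauan'
String 2: 'ihlqaonn'
Compare each position: pos 0: 'i'=='i', pos 1: 'h'=='h', pos 2: 'f'!='l', pos 3: 'a'!='q', pos 4: 'a'=='a', pos 5: 'u'!='o', pos 6: 'a'!='n', pos 7: 'n'=='n'
Differing positions: 4
Hamming distance: 4


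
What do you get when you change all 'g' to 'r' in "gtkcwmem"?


Input string: 'gtkcwmem'
Operation: replace 'g' with 'r'
Positions of 'g': 0
After replacement: rtkcwmem


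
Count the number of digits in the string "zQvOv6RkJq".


Input string: 'zQvOv6RkJq'
Operation: count digit characters (0-9)
Scan: 'z', 'Q', 'v', 'O', 'v', '6'(digit), 'R', 'k', 'J', 'q'
Digits found: 1
Result: 1


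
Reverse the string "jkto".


Input string: 'jkto'
Operation: reverse character order
Original order: 'j' -> 'k' -> 't' -> 'o'
Reversed order: 'o' -> 't' -> 'k' -> 'j'
Result: otkj


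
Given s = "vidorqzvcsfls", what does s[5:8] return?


Input string: 'vidorqzvcsfls'
Operation: slice [5:8]
Extract characters: s[5]='q', s[6]='z', s[7]='v'
Result: qzv


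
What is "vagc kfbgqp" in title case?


Input string: 'vagc kfbgqp'
Operation: capitalize first letter of each word
Word transformations: 'vagc'->'Vagc', 'kfbgqp'->'Kfbgqp'
Result: Vagc Kfbgqp


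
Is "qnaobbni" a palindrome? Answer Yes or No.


Input string: 'qnaobbni'
Reversed: 'inbboanq'
Compare pairs: s[0]='q' vs s[7]='i' (mismatch), s[1]='n' vs s[6]='n' (match), s[2]='a' vs s[5]='b' (mismatch), s[3]='o' vs s[4]='b' (mismatch)
Palindrome: No


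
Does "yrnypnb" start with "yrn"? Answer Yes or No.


Input string: 'yrnypnb'
Prefix to check: 'yrn'
First 3 characters of input: 'yrn'
Match: True
Result: Yes


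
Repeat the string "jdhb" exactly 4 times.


Input string: 'jdhb'
Operation: repeat 4 times
Concatenation: 'jdhb' + 'jdhb' + 'jdhb' + 'jdhb'
Result: jdhbjdhbjdhbjdhb


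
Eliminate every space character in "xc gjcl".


Input string: 'xc gjcl'
Operation: remove all spaces
Words: 'xc', 'gjcl'
Join without spaces: xcgjcl


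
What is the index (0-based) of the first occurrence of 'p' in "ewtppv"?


Input string: 'ewtppv'
Target: 'p'
Scanning left to right: s[0]='e', s[1]='w', s[2]='t', s[3]='p'
First match at index: 3


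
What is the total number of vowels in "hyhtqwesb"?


Input string: 'hyhtqwesb'
Operation: count vowels (a, e, i, o, u)
Scan: s[0]='h', s[1]='y', s[2]='h', s[3]='t', s[4]='q', s[5]='w', s[6]='e' (vowel), s[7]='s', s[8]='b'
Vowels found: 1
Result: 1


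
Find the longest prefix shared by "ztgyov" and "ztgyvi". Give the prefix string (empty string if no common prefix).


String 1: 'ztgyov'
String 2: 'ztgyvi'
Compare position by position:
pos 0: 'z' vs 'z' match
pos 1: 't' vs 't' match
pos 2: 'g' vs 'g' match
pos 3: 'y' vs 'y' match
pos 4: 'o' vs 'v' differ -> stop
Longest common prefix: "ztgy" (length 4)


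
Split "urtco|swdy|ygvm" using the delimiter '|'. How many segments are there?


Input string: 'urtco|swdy|ygvm'
Delimiter: '|'
Split result: 'urtco', 'swdy', 'ygvm'
Number of parts: 3


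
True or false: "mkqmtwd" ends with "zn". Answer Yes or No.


Input string: 'mkqmtwd'
Suffix to check: 'zn'
Last 2 characters of input: 'wd'
Match: False
Result: No


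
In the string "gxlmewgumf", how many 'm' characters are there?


Input string: 'gxlmewgumf'
Target character: 'm'
Scan each position: s[3]='m', s[8]='m'
Matches found at indices: 3, 8
Total: 2


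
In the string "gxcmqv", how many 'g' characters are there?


Input string: 'gxcmqv'
Target character: 'g'
Scan each position: s[0]='g'
Matches found at indices: 0
Total: 1


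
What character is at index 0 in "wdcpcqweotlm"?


Input string: 'wdcpcqweotlm'
Operation: get character at index 0
Index mapping: s[0]='w'
Result: 'w'


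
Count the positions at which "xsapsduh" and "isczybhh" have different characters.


String 1: 'xsapsduh'
String 2: 'isczybhh'
Compare each position: pos 0: 'x'!='i', pos 1: 's'=='s', pos 2: 'a'!='c', pos 3: 'p'!='z', pos 4: 's'!='y', pos 5: 'd'!='b', pos 6: 'u'!='h', pos 7: 'h'=='h'
Differing positions: 6
Hamming distance: 6


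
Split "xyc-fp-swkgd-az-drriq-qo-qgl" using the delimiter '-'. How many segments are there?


Input string: 'xyc-fp-swkgd-az-drriq-qo-qgl'
Delimiter: '-'
Split result: 'xyc', 'fp', 'swkgd', 'az', 'drriq', 'qo', 'qgl'
Number of parts: 7


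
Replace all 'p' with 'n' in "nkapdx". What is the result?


Input string: 'nkapdx'
Operation: replace 'p' with 'n'
Positions of 'p': 3
After replacement: nkandx


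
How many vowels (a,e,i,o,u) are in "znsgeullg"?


Input string: 'znsgeullg'
Operation: count vowels (a, e, i, o, u)
Scan: s[0]='z', s[1]='n', s[2]='s', s[3]='g', s[4]='e' (vowel), s[5]='u' (vowel), s[6]='l', s[7]='l', s[8]='g'
Vowels found: 2
Result: 2


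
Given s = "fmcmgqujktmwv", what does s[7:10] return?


Input string: 'fmcmgqujktmwv'
Operation: slice [7:10]
Extract characters: s[7]='j', s[8]='k', s[9]='t'
Result: jkt


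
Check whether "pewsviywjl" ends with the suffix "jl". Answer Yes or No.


Input string: 'pewsviywjl'
Suffix to check: 'jl'
Last 2 characters of input: 'jl'
Match: True
Result: Yes


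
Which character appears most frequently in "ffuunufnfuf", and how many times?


Input: 'ffuunufnfuf'
Operation: tally each character
Counts: 'f':5, 'n':2, 'u':4
Maximum: 'f' appears 5 times


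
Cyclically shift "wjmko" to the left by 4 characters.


Input: 'wjmko', shift = 4
Operation: split at index 4 and swap parts
Front part s[0:4] = 'wjmk'
Back part s[4:] = 'o'
Rotated = back + front = 'o' + 'wjmk'
Result: owjmk


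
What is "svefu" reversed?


Input string: 'svefu'
Operation: reverse character order
Original order: 's' -> 'v' -> 'e' -> 'f' -> 'u'
Reversed order: 'u' -> 'f' -> 'e' -> 'v' -> 's'
Result: ufevs


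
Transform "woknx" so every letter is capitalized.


Input string: 'woknx'
Operation: convert each letter to uppercase
Mapping: 'w'->'W', 'o'->'O', 'k'->'K', 'n'->'N', 'x'->'X'
Result: WOKNX


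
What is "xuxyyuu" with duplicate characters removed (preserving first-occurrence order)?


Input: 'xuxyyuu'
Operation: keep first occurrence of each character
Scan: s[0]='x' new -> keep; s[1]='u' new -> keep; s[2]='x' seen -> skip; s[3]='y' new -> keep; s[4]='y' seen -> skip; s[5]='u' seen -> skip; s[6]='u' seen -> skip
Result: xuy


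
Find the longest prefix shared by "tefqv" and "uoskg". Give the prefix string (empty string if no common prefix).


String 1: 'tefqv'
String 2: 'uoskg'
Compare position by position:
pos 0: 't' vs 'u' differ -> stop
Longest common prefix: "" (length 0)


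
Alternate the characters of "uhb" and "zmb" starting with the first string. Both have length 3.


String 1: 'uhb'
String 2: 'zmb'
Operation: alternate characters
Pairs: 'u'+'z', 'h'+'m', 'b'+'b'
Result: uzhmbb


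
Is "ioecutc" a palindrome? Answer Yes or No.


Input string: 'ioecutc'
Reversed: 'ctuceoi'
Compare pairs: s[0]='i' vs s[6]='c' (mismatch), s[1]='o' vs s[5]='t' (mismatch), s[2]='e' vs s[4]='u' (mismatch)
Palindrome: No


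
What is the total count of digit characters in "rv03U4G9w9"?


Input string: 'rv03U4G9w9'
Operation: count digit characters (0-9)
Scan: 'r', 'v', '0'(digit), '3'(digit), 'U', '4'(digit), 'G', '9'(digit), 'w', '9'(digit)
Digits found: 5
Result: 5


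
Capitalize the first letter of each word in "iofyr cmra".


Input string: 'iofyr cmra'
Operation: capitalize first letter of each word
Word transformations: 'iofyr'->'Iofyr', 'cmra'->'Cmra'
Result: Iofyr Cmra


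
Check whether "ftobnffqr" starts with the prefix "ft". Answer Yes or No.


Input string: 'ftobnffqr'
Prefix to check: 'ft'
First 2 characters of input: 'ft'
Match: True
Result: Yes


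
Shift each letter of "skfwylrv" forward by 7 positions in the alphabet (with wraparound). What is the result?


Input: 'skfwylrv', shift = 7
Operation: for each letter, (position + 7) mod 26
Mapping: 's'(18+7=25)->'z', 'k'(10+7=17)->'r', 'f'(5+7=12)->'m', 'w'(22+7=29, 29 mod 26=3)->'d', 'y'(24+7=31, 31 mod 26=5)->'f', 'l'(11+7=18)->'s', 'r'(17+7=24)->'y', 'v'(21+7=28, 28 mod 26=2)->'c'
Result: zrmdfsyc


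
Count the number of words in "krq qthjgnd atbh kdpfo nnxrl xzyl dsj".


Input string: 'krq qthjgnd atbh kdpfo nnxrl xzyl dsj'
Operation: split by spaces
Words found: 'krq', 'qthjgnd', 'atbh', 'kdpfo', 'nnxrl', 'xzyl', 'dsj'
Word count: 7


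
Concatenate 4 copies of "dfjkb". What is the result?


Input string: 'dfjkb'
Operation: repeat 4 times
Concatenation: 'dfjkb' + 'dfjkb' + 'dfjkb' + 'dfjkb'
Result: dfjkbdfjkbdfjkbdfjkb


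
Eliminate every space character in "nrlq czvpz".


Input string: 'nrlq czvpz'
Operation: remove all spaces
Words: 'nrlq', 'czvpz'
Join without spaces: nrlqczvpz


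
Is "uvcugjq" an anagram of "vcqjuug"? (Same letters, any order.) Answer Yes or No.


String 1: 'vcqjuug' -> sorted: 'cgjquuv'
String 2: 'uvcugjq' -> sorted: 'cgjquuv'
Compare sorted forms: 'cgjquuv' == 'cgjquuv'
Anagram: Yes


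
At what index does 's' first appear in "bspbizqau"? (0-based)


Input string: 'bspbizqau'
Target: 's'
Scanning left to right: s[0]='b', s[1]='s'
First match at index: 1


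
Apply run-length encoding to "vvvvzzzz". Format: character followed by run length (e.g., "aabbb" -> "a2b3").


Input: 'vvvvzzzz'
Operation: identify consecutive runs
Runs: 'vvvv' -> v4, 'zzzz' -> z4
Encoded: v4z4


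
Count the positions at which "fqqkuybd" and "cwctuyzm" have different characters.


String 1: 'fqqkuybd'
String 2: 'cwctuyzm'
Compare each position: pos 0: 'f'!='c', pos 1: 'q'!='w', pos 2: 'q'!='c', pos 3: 'k'!='t', pos 4: 'u'=='u', pos 5: 'y'=='y', pos 6: 'b'!='z', pos 7: 'd'!='m'
Differing positions: 6
Hamming distance: 6


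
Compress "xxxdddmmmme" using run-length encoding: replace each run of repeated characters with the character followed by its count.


Input: 'xxxdddmmmme'
Operation: identify consecutive runs
Runs: 'xxx' -> x3, 'ddd' -> d3, 'mmmm' -> m4, 'e' -> e1
Encoded: x3d3m4e1


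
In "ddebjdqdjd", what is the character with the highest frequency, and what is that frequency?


Input: 'ddebjdqdjd'
Operation: tally each character
Counts: 'b':1, 'd':5, 'e':1, 'j':2, 'q':1
Maximum: 'd' appears 5 times


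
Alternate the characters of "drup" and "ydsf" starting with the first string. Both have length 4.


String 1: 'drup'
String 2: 'ydsf'
Operation: alternate characters
Pairs: 'd'+'y', 'r'+'d', 'u'+'s', 'p'+'f'
Result: dyrduspf


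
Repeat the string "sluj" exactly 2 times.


Input string: 'sluj'
Operation: repeat 2 times
Concatenation: 'sluj' + 'sluj'
Result: slujsluj


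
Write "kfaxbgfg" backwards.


Input string: 'kfaxbgfg'
Operation: reverse character order
Original order: 'k' -> 'f' -> 'a' -> 'x' -> 'b' -> 'g' -> 'f' -> 'g'
Reversed order: 'g' -> 'f' -> 'g' -> 'b' -> 'x' -> 'a' -> 'f' -> 'k'
Result: gfgbxafk


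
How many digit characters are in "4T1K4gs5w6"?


Input string: '4T1K4gs5w6'
Operation: count digit characters (0-9)
Scan: '4'(digit), 'T', '1'(digit), 'K', '4'(digit), 'g', 's', '5'(digit), 'w', '6'(digit)
Digits found: 5
Result: 5


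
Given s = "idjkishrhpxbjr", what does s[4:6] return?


Input string: 'idjkishrhpxbjr'
Operation: slice [4:6]
Extract characters: s[4]='i', s[5]='s'
Result: is


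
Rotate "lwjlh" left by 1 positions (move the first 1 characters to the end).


Input: 'lwjlh', shift = 1
Operation: split at index 1 and swap parts
Front part s[0:1] = 'l'
Back part s[1:] = 'wjlh'
Rotated = back + front = 'wjlh' + 'l'
Result: wjlhl


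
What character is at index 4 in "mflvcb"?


Input string: 'mflvcb'
Operation: get character at index 4
Index mapping: s[0]='m', s[1]='f', s[2]='l', s[3]='v', s[4]='c'
Result: 'c'


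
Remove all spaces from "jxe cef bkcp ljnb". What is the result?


Input string: 'jxe cef bkcp ljnb'
Operation: remove all spaces
Words: 'jxe', 'cef', 'bkcp', 'ljnb'
Join without spaces: jxecefbkcpljnb


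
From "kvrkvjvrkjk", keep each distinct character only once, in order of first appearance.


Input: 'kvrkvjvrkjk'
Operation: keep first occurrence of each character
Scan: s[0]='k' new -> keep; s[1]='v' new -> keep; s[2]='r' new -> keep; s[3]='k' seen -> skip; s[4]='v' seen -> skip; s[5]='j' new -> keep; s[6]='v' seen -> skip; s[7]='r' seen -> skip; s[8]='k' seen -> skip; s[9]='j' seen -> skip; s[10]='k' seen -> skip
Result: kvrj


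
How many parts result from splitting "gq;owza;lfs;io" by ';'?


Input string: 'gq;owza;lfs;io'
Delimiter: ';'
Split result: 'gq', 'owza', 'lfs', 'io'
Number of parts: 4


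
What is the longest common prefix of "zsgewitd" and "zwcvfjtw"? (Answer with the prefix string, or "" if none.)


String 1: 'zsgewitd'
String 2: 'zwcvfjtw'
Compare position by position:
pos 0: 'z' vs 'z' match
pos 1: 's' vs 'w' differ -> stop
Longest common prefix: "z" (length 1)


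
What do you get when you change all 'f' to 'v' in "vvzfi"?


Input string: 'vvzfi'
Operation: replace 'f' with 'v'
Positions of 'f': 3
After replacement: vvzvi


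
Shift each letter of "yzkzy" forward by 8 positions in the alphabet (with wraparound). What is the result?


Input: 'yzkzy', shift = 8
Operation: for each letter, (position + 8) mod 26
Mapping: 'y'(24+8=32, 32 mod 26=6)->'g', 'z'(25+8=33, 33 mod 26=7)->'h', 'k'(10+8=18)->'s', 'z'(25+8=33, 33 mod 26=7)->'h', 'y'(24+8=32, 32 mod 26=6)->'g'
Result: ghshg


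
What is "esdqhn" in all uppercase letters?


Input string: 'esdqhn'
Operation: convert each letter to uppercase
Mapping: 'e'->'E', 's'->'S', 'd'->'D', 'q'->'Q', 'h'->'H', 'n'->'N'
Result: ESDQHN


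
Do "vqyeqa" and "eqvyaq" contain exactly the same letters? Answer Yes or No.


String 1: 'vqyeqa' -> sorted: 'aeqqvy'
String 2: 'eqvyaq' -> sorted: 'aeqqvy'
Compare sorted forms: 'aeqqvy' == 'aeqqvy'
Anagram: Yes


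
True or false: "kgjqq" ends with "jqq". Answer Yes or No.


Input string: 'kgjqq'
Suffix to check: 'jqq'
Last 3 characters of input: 'jqq'
Match: True
Result: Yes


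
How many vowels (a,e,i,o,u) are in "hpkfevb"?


Input string: 'hpkfevb'
Operation: count vowels (a, e, i, o, u)
Scan: s[0]='h', s[1]='p', s[2]='k', s[3]='f', s[4]='e' (vowel), s[5]='v', s[6]='b'
Vowels found: 1
Result: 1


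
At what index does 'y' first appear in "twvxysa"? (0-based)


Input string: 'twvxysa'
Target: 'y'
Scanning left to right: s[0]='t', s[1]='w', s[2]='v', s[3]='x', s[4]='y'
First match at index: 4


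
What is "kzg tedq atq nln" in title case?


Input string: 'kzg tedq atq nln'
Operation: capitalize first letter of each word
Word transformations: 'kzg'->'Kzg', 'tedq'->'Tedq', 'atq'->'Atq', 'nln'->'Nln'
Result: Kzg Tedq Atq Nln


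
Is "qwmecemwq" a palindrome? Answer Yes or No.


Input string: 'qwmecemwq'
Reversed: 'qwmecemwq'
Compare pairs: s[0]='q' vs s[8]='q' (match), s[1]='w' vs s[7]='w' (match), s[2]='m' vs s[6]='m' (match), s[3]='e' vs s[5]='e' (match)
Palindrome: Yes


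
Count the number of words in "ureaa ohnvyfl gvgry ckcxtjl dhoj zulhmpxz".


Input string: 'ureaa ohnvyfl gvgry ckcxtjl dhoj zulhmpxz'
Operation: split by spaces
Words found: 'ureaa', 'ohnvyfl', 'gvgry', 'ckcxtjl', 'dhoj', 'zulhmpxz'
Word count: 6
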